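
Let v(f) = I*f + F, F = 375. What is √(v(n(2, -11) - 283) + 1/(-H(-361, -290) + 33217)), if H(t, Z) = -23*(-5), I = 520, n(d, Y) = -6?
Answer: I*√18250807226502/11034 ≈ 387.18*I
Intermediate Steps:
v(f) = 375 + 520*f (v(f) = 520*f + 375 = 375 + 520*f)
H(t, Z) = 115
√(v(n(2, -11) - 283) + 1/(-H(-361, -290) + 33217)) = √((375 + 520*(-6 - 283)) + 1/(-1*115 + 33217)) = √((375 + 520*(-289)) + 1/(-115 + 33217)) = √((375 - 150280) + 1/33102) = √(-149905 + 1/33102) = √(-4962155309/33102) = I*√18250807226502/11034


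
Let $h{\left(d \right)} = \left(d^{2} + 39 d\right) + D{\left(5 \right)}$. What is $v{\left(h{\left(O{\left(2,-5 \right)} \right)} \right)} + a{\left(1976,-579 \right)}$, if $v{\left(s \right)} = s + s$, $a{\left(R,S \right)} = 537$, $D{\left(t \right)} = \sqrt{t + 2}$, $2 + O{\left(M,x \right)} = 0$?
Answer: $389 + 2 \sqrt{7} \approx 394.29$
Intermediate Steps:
$O{\left(M,x \right)} = -2$ ($O{\left(M,x \right)} = -2 + 0 = -2$)
$D{\left(t \right)} = \sqrt{2 + t}$
$h{\left(d \right)} = \sqrt{7} + d^{2} + 39 d$ ($h{\left(d \right)} = \left(d^{2} + 39 d\right) + \sqrt{2 + 5} = \left(d^{2} + 39 d\right) + \sqrt{7} = \sqrt{7} + d^{2} + 39 d$)
$v{\left(s \right)} = 2 s$
$v{\left(h{\left(O{\left(2,-5 \right)} \right)} \right)} + a{\left(1976,-579 \right)} = 2 \left(\sqrt{7} + \left(-2\right)^{2} + 39 \left(-2\right)\right) + 537 = 2 \left(\sqrt{7} + 4 - 78\right) + 537 = 2 \left(-74 + \sqrt{7}\right) + 537 = \left(-148 + 2 \sqrt{7}\right) + 537 = 389 + 2 \sqrt{7}$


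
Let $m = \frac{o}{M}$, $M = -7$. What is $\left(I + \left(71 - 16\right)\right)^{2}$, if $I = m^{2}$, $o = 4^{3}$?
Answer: $\frac{46117681}{2401} \approx 19208.0$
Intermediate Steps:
$o = 64$
$m = - \frac{64}{7}$ ($m = \frac{64}{-7} = 64 \left(- \frac{1}{7}\right) = - \frac{64}{7} \approx -9.1429$)
$I = \frac{4096}{49}$ ($I = \left(- \frac{64}{7}\right)^{2} = \frac{4096}{49} \approx 83.592$)
$\left(I + \left(71 - 16\right)\right)^{2} = \left(\frac{4096}{49} + \left(71 - 16\right)\right)^{2} = \left(\frac{4096}{49} + 55\right)^{2} = \left(\frac{6791}{49}\right)^{2} = \frac{46117681}{2401}$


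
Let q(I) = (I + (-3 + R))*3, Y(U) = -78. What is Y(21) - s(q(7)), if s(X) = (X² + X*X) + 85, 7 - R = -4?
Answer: -4213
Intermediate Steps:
R = 11 (R = 7 - 1*(-4) = 7 + 4 = 11)
q(I) = 24 + 3*I (q(I) = (I + (-3 + 11))*3 = (I + 8)*3 = (8 + I)*3 = 24 + 3*I)
s(X) = 85 + 2*X² (s(X) = (X² + X²) + 85 = 2*X² + 85 = 85 + 2*X²)
Y(21) - s(q(7)) = -78 - (85 + 2*(24 + 3*7)²) = -78 - (85 + 2*(24 + 21)²) = -78 - (85 + 2*45²) = -78 - (85 + 2*2025) = -78 - (85 + 4050) = -78 - 1*4135 = -78 - 4135 = -4213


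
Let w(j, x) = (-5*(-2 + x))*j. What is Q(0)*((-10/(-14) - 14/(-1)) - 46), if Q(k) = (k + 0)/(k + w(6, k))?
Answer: 0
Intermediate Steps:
w(j, x) = j*(10 - 5*x) (w(j, x) = (10 - 5*x)*j = j*(10 - 5*x))
Q(k) = k/(60 - 29*k) (Q(k) = (k + 0)/(k + 5*6*(2 - k)) = k/(k + (60 - 30*k)) = k/(60 - 29*k))
Q(0)*((-10/(-14) - 14/(-1)) - 46) = (0/(60 - 29*0))*((-10/(-14) - 14/(-1)) - 46) = (0/(60 + 0))*((-10*(-1/14) - 14*(-1)) - 46) = (0/60)*((5/7 + 14) - 46) = (0*(1/60))*(103/7 - 46) = 0*(-219/7) = 0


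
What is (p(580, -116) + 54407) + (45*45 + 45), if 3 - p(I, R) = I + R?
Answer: 56016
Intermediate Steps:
p(I, R) = 3 - I - R (p(I, R) = 3 - (I + R) = 3 + (-I - R) = 3 - I - R)
(p(580, -116) + 54407) + (45*45 + 45) = ((3 - 1*580 - 1*(-116)) + 54407) + (45*45 + 45) = ((3 - 580 + 116) + 54407) + (2025 + 45) = (-461 + 54407) + 2070 = 53946 + 2070 = 56016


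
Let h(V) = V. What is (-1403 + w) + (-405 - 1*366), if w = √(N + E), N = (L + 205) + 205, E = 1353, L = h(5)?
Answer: -2174 + 2*√442 ≈ -2132.0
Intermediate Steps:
L = 5
N = 415 (N = (5 + 205) + 205 = 210 + 205 = 415)
w = 2*√442 (w = √(415 + 1353) = √1768 = 2*√442 ≈ 42.048)
(-1403 + w) + (-405 - 1*366) = (-1403 + 2*√442) + (-405 - 1*366) = (-1403 + 2*√442) + (-405 - 366) = (-1403 + 2*√442) - 771 = -2174 + 2*√442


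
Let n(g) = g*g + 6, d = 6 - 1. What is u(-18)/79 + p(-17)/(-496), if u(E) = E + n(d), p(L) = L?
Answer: 7791/39184 ≈ 0.19883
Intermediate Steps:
d = 5
n(g) = 6 + g² (n(g) = g² + 6 = 6 + g²)
u(E) = 31 + E (u(E) = E + (6 + 5²) = E + (6 + 25) = E + 31 = 31 + E)
u(-18)/79 + p(-17)/(-496) = (31 - 18)/79 - 17/(-496) = 13*(1/79) - 17*(-1/496) = 13/79 + 17/496 = 7791/39184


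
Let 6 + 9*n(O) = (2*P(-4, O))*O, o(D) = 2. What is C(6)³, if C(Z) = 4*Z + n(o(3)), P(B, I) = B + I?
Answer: 8242408/729 ≈ 11306.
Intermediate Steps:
n(O) = -⅔ + O*(-8 + 2*O)/9 (n(O) = -⅔ + ((2*(-4 + O))*O)/9 = -⅔ + ((-8 + 2*O)*O)/9 = -⅔ + (O*(-8 + 2*O))/9 = -⅔ + O*(-8 + 2*O)/9)
C(Z) = -14/9 + 4*Z (C(Z) = 4*Z + (-⅔ + (2/9)*2*(-4 + 2)) = 4*Z + (-⅔ + (2/9)*2*(-2)) = 4*Z + (-⅔ - 8/9) = 4*Z - 14/9 = -14/9 + 4*Z)
C(6)³ = (-14/9 + 4*6)³ = (-14/9 + 24)³ = (202/9)³ = 8242408/729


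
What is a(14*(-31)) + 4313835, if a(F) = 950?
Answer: 4314785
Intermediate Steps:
a(14*(-31)) + 4313835 = 950 + 4313835 = 4314785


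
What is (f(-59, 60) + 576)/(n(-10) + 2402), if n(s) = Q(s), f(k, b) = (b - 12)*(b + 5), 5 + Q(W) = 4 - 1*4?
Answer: 1232/799 ≈ 1.5419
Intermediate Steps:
Q(W) = -5 (Q(W) = -5 + (4 - 1*4) = -5 + (4 - 4) = -5 + 0 = -5)
f(k, b) = (-12 + b)*(5 + b)
n(s) = -5
(f(-59, 60) + 576)/(n(-10) + 2402) = ((-60 + 60² - 7*60) + 576)/(-5 + 2402) = ((-60 + 3600 - 420) + 576)/2397 = (3120 + 576)*(1/2397) = 3696*(1/2397) = 1232/799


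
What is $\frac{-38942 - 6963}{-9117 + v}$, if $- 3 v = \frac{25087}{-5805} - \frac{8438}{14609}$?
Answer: $\frac{11678954315175}{2319092777422} \approx 5.036$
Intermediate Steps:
$v = \frac{415478573}{254415735}$ ($v = - \frac{\frac{25087}{-5805} - \frac{8438}{14609}}{3} = - \frac{25087 \left(- \frac{1}{5805}\right) - \frac{8438}{14609}}{3} = - \frac{- \frac{25087}{5805} - \frac{8438}{14609}}{3} = \left(- \frac{1}{3}\right) \left(- \frac{415478573}{84805245}\right) = \frac{415478573}{254415735} \approx 1.6331$)
$\frac{-38942 - 6963}{-9117 + v} = \frac{-38942 - 6963}{-9117 + \frac{415478573}{254415735}} = - \frac{45905}{- \frac{2319092777422}{254415735}} = \left(-45905\right) \left(- \frac{254415735}{2319092777422}\right) = \frac{11678954315175}{2319092777422}$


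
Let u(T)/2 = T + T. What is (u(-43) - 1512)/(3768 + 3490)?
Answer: -842/3629 ≈ -0.23202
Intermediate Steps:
u(T) = 4*T (u(T) = 2*(T + T) = 2*(2*T) = 4*T)
(u(-43) - 1512)/(3768 + 3490) = (4*(-43) - 1512)/(3768 + 3490) = (-172 - 1512)/7258 = -1684*1/7258 = -842/3629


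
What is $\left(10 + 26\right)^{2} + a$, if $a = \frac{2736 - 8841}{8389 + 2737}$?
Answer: $\frac{14413191}{11126} \approx 1295.5$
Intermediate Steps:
$a = - \frac{6105}{11126} \approx -0.54871$
$\left(10 + 26\right)^{2} + a = \left(10 + 26\right)^{2} - \frac{6105}{11126} = 36^{2} - \frac{6105}{11126} = 1296 - \frac{6105}{11126} = \frac{14413191}{11126}$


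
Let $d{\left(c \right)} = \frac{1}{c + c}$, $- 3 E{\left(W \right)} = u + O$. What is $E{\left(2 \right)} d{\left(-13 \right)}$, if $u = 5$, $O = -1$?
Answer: $\frac{2}{39} \approx 0.051282$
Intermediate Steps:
$E{\left(W \right)} = - \frac{4}{3}$ ($E{\left(W \right)} = - \frac{5 - 1}{3} = \left(- \frac{1}{3}\right) 4 = - \frac{4}{3}$)
$d{\left(c \right)} = \frac{1}{2 c}$
$E{\left(2 \right)} d{\left(-13 \right)} = - \frac{4 \frac{1}{2 \left(-13\right)}}{3} = - \frac{4 \cdot \frac{1}{2} \left(- \frac{1}{13}\right)}{3} = \left(- \frac{4}{3}\right) \left(- \frac{1}{26}\right) = \frac{2}{39}$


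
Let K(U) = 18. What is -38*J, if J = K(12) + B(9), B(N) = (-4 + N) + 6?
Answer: -1102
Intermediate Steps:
B(N) = 2 + N
J = 29 (J = 18 + (2 + 9) = 18 + 11 = 29)
-38*J = -38*29 = -1102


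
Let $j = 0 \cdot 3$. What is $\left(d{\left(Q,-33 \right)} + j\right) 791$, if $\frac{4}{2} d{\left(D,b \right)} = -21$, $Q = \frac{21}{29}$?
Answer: $- \frac{16611}{2} \approx -8305.5$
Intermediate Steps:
$j = 0$
$Q = \frac{21}{29}$ ($Q = 21 \cdot \frac{1}{29} = \frac{21}{29} \approx 0.72414$)
$d{\left(D,b \right)} = - \frac{21}{2}$ ($d{\left(D,b \right)} = \frac{1}{2} \left(-21\right) = - \frac{21}{2}$)
$\left(d{\left(Q,-33 \right)} + j\right) 791 = \left(- \frac{21}{2} + 0\right) 791 = \left(- \frac{21}{2}\right) 791 = - \frac{16611}{2}$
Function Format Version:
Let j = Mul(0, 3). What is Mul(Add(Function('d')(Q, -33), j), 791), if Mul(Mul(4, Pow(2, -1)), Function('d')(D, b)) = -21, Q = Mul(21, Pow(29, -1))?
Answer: Rational(-16611, 2) ≈ -8305.5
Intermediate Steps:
j = 0
Q = Rational(21, 29) (Q = Mul(21, Rational(1, 29)) = Rational(21, 29) ≈ 0.72414)
Function('d')(D, b) = Rational(-21, 2) (Function('d')(D, b) = Mul(Rational(1, 2), -21) = Rational(-21, 2))
Mul(Add(Function('d')(Q, -33), j), 791) = Mul(Add(Rational(-21, 2), 0), 791) = Mul(Rational(-21, 2), 791) = Rational(-16611, 2)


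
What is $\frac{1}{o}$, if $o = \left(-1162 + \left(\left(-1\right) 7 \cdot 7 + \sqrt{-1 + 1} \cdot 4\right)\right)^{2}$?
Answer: $\frac{1}{1466521} \approx 6.8189 \cdot 10^{-7}$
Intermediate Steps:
$o = 1466521$ ($o = \left(-1162 - \left(49 - \sqrt{0} \cdot 4\right)\right)^{2} = \left(-1162 + \left(-49 + 0 \cdot 4\right)\right)^{2} = \left(-1162 + \left(-49 + 0\right)\right)^{2} = \left(-1162 - 49\right)^{2} = \left(-1211\right)^{2} = 1466521$)
$\frac{1}{o} = \frac{1}{1466521}$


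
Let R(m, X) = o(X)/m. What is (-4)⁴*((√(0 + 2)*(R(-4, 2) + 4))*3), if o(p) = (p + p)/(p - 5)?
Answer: 3328*√2 ≈ 4706.5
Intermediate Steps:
o(p) = 2*p/(-5 + p) (o(p) = (2*p)/(-5 + p) = 2*p/(-5 + p))
R(m, X) = 2*X/(m*(-5 + X)) (R(m, X) = (2*X/(-5 + X))/m = 2*X/(m*(-5 + X)))
(-4)⁴*((√(0 + 2)*(R(-4, 2) + 4))*3) = (-4)⁴*((√(0 + 2)*(2*2/(-4*(-5 + 2)) + 4))*3) = 256*((√2*(2*2*(-¼)/(-3) + 4))*3) = 256*((√2*(2*2*(-¼)*(-⅓) + 4))*3) = 256*((√2*(⅓ + 4))*3) = 256*((√2*(13/3))*3) = 256*((13*√2/3)*3) = 256*(13*√2) = 3328*√2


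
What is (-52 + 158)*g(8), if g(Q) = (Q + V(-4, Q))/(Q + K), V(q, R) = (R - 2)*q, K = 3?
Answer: -1696/11 ≈ -154.18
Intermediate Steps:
V(q, R) = q*(-2 + R) (V(q, R) = (-2 + R)*q = q*(-2 + R))
g(Q) = (8 - 3*Q)/(3 + Q) (g(Q) = (Q - 4*(-2 + Q))/(Q + 3) = (Q + (8 - 4*Q))/(3 + Q) = (8 - 3*Q)/(3 + Q))
(-52 + 158)*g(8) = (-52 + 158)*((8 - 3*8)/(3 + 8)) = 106*((8 - 24)/11) = 106*((1/11)*(-16)) = 106*(-16/11) = -1696/11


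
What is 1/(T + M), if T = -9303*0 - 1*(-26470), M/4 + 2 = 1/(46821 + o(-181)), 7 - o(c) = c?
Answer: 47009/1243952162 ≈ 3.7790e-5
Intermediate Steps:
o(c) = 7 - c
M = -376068/47009 (M = -8 + 4/(46821 + (7 - 1*(-181))) = -8 + 4/(46821 + (7 + 181)) = -8 + 4/(46821 + 188) = -8 + 4/47009 = -376068/47009 ≈ -7.9999)
T = 26470 (T = 0 + 26470 = 26470)
1/(T + M) = 1/(26470 - 376068/47009) = 1/(1243952162/47009) = 47009/1243952162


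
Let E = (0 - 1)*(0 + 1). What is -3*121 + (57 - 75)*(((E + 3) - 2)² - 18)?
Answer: -39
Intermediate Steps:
E = -1 (E = -1*1 = -1)
-3*121 + (57 - 75)*(((E + 3) - 2)² - 18) = -3*121 + (57 - 75)*(((-1 + 3) - 2)² - 18) = -363 - 18*((2 - 2)² - 18) = -363 - 18*(0² - 18) = -363 - 18*(0 - 18) = -363 - 18*(-18) = -363 + 324 = -39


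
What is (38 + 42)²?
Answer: 6400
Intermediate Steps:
(38 + 42)² = 80² = 6400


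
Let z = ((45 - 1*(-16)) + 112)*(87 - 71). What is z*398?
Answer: 1101664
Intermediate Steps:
z = 2768 (z = ((45 + 16) + 112)*16 = (61 + 112)*16 = 173*16 = 2768)
z*398 = 2768*398 = 1101664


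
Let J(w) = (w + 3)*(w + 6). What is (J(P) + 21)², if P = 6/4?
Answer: 47961/16 ≈ 2997.6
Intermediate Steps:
P = 3/2 (P = 6*(¼) = 3/2 ≈ 1.5000)
J(w) = (3 + w)*(6 + w)
(J(P) + 21)² = ((18 + (3/2)² + 9*(3/2)) + 21)² = ((18 + 9/4 + 27/2) + 21)² = (135/4 + 21)² = (219/4)² = 47961/16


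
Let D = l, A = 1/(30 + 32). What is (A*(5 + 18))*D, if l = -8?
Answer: -92/31 ≈ -2.9677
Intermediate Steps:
A = 1/62 ≈ 0.016129
D = -8
(A*(5 + 18))*D = ((5 + 18)/62)*(-8) = ((1/62)*23)*(-8) = (23/62)*(-8) = -92/31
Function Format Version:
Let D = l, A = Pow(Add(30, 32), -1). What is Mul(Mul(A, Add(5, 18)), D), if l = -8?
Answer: Rational(-92, 31) ≈ -2.9677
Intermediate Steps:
A = Rational(1, 62) (A = Pow(62, -1) = Rational(1, 62) ≈ 0.016129)
D = -8
Mul(Mul(A, Add(5, 18)), D) = Mul(Mul(Rational(1, 62), Add(5, 18)), -8) = Mul(Mul(Rational(1, 62), 23), -8) = Mul(Rational(23, 62), -8) = Rational(-92, 31)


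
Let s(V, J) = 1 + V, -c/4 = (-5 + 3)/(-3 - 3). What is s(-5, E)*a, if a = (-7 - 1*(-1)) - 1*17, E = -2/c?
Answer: 92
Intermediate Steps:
c = -4/3 (c = -4*(-5 + 3)/(-3 - 3) = -(-8)/(-6) = -(-8)*(-1)/6 = -4*⅓ = -4/3 ≈ -1.3333)
E = 3/2 (E = -2/(-4/3) = -2*(-¾) = 3/2 ≈ 1.5000)
a = -23 (a = (-7 + 1) - 17 = -6 - 17 = -23)
s(-5, E)*a = (1 - 5)*(-23) = -4*(-23) = 92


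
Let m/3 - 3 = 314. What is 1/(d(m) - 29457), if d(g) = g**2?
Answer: 1/874944 ≈ 1.1429e-6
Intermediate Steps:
m = 951 (m = 9 + 3*314 = 9 + 942 = 951)
1/(d(m) - 29457) = 1/(951**2 - 29457) = 1/(904401 - 29457) = 1/874944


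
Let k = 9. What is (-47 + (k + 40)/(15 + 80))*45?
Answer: -39744/19 ≈ -2091.8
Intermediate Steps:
(-47 + (k + 40)/(15 + 80))*45 = (-47 + (9 + 40)/(15 + 80))*45 = (-47 + 49/95)*45 = -4416/95*45 = -39744/19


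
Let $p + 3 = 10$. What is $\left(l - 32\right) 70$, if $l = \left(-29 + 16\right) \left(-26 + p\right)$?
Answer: $15050$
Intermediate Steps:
$p = 7$ ($p = -3 + 10 = 7$)
$l = 247$ ($l = \left(-29 + 16\right) \left(-26 + 7\right) = \left(-13\right) \left(-19\right) = 247$)
$\left(l - 32\right) 70 = \left(247 - 32\right) 70 = 215 \cdot 70 = 15050$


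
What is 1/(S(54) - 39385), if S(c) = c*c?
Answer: -1/36469 ≈ -2.7421e-5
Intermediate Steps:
S(c) = c²
1/(S(54) - 39385) = 1/(54² - 39385) = 1/(2916 - 39385) = 1/(-36469) = -1/36469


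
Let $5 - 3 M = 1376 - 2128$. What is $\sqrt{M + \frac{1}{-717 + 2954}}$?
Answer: $\frac{2 \sqrt{2841121983}}{6711} \approx 15.885$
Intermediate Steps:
$M = \frac{757}{3}$ ($M = \frac{5}{3} - \frac{1376 - 2128}{3} = \frac{5}{3} - - \frac{752}{3} = \frac{5}{3} + \frac{752}{3} = \frac{757}{3} \approx 252.33$)
$\sqrt{M + \frac{1}{-717 + 2954}} = \sqrt{\frac{757}{3} + \frac{1}{-717 + 2954}} = \sqrt{\frac{757}{3} + \frac{1}{2237}} = \sqrt{\frac{1693412}{6711}} = \frac{2 \sqrt{2841121983}}{6711}$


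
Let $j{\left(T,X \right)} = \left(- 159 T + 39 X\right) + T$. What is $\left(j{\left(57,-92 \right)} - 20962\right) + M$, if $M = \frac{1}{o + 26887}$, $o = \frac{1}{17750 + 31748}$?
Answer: $- \frac{44658094057714}{1330852727} \approx -33556.0$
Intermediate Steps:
$j{\left(T,X \right)} = - 158 T + 39 X$
$o = \frac{1}{49498} \approx 2.0203 \cdot 10^{-5}$
$M = \frac{49498}{1330852727}$ ($M = \frac{1}{\frac{1}{49498} + 26887} = \frac{1}{\frac{1330852727}{49498}} = \frac{49498}{1330852727} \approx 3.7193 \cdot 10^{-5}$)
$\left(j{\left(57,-92 \right)} - 20962\right) + M = \left(\left(\left(-158\right) 57 + 39 \left(-92\right)\right) - 20962\right) + \frac{49498}{1330852727} = \left(\left(-9006 - 3588\right) - 20962\right) + \frac{49498}{1330852727} = \left(-12594 - 20962\right) + \frac{49498}{1330852727} = -33556 + \frac{49498}{1330852727} = - \frac{44658094057714}{1330852727}$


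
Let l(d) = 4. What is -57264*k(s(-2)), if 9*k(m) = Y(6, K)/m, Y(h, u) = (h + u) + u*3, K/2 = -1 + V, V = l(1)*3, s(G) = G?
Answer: 897136/3 ≈ 2.9905e+5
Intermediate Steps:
V = 12 (V = 4*3 = 12)
K = 22 (K = 2*(-1 + 12) = 2*11 = 22)
Y(h, u) = h + 4*u (Y(h, u) = (h + u) + 3*u = h + 4*u)
k(m) = 94/(9*m) (k(m) = ((6 + 4*22)/m)/9 = ((6 + 88)/m)/9 = (94/m)/9 = 94/(9*m))
-57264*k(s(-2)) = -1794272/(3*(-2)) = -1794272*(-1)/(3*2) = -57264*(-47/9) = 897136/3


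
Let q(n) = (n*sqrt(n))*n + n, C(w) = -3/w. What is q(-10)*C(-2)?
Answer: -15 + 150*I*sqrt(10) ≈ -15.0 + 474.34*I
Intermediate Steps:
q(n) = n + n**(5/2) (q(n) = n**(3/2)*n + n = n**(5/2) + n = n + n**(5/2))
q(-10)*C(-2) = (-10 + (-10)**(5/2))*(-3/(-2)) = (-10 + 100*I*sqrt(10))*(-3*(-1/2)) = (-10 + 100*I*sqrt(10))*(3/2) = -15 + 150*I*sqrt(10)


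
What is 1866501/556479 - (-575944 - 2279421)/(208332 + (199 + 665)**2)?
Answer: 53510128201/8433995724 ≈ 6.3446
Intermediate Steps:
1866501/556479 - (-575944 - 2279421)/(208332 + (199 + 665)**2) = 1866501*(1/556479) - (-2855365)/(208332 + 864**2) = 29627/8833 - (-2855365)/(208332 + 746496) = 29627/8833 - (-2855365)/954828 = 29627/8833 - 1*(-2855365/954828) = 29627/8833 + 2855365/954828 = 53510128201/8433995724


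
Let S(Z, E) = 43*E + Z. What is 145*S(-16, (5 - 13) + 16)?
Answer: 47560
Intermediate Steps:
S(Z, E) = Z + 43*E
145*S(-16, (5 - 13) + 16) = 145*(-16 + 43*((5 - 13) + 16)) = 145*(-16 + 43*(-8 + 16)) = 145*(-16 + 43*8) = 145*(-16 + 344) = 145*328 = 47560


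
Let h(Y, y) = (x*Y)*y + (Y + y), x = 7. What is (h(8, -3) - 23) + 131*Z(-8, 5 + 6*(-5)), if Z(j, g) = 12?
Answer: 1386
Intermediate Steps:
h(Y, y) = Y + y + 7*Y*y (h(Y, y) = (7*Y)*y + (Y + y) = 7*Y*y + (Y + y) = Y + y + 7*Y*y)
(h(8, -3) - 23) + 131*Z(-8, 5 + 6*(-5)) = ((8 - 3 + 7*8*(-3)) - 23) + 131*12 = ((8 - 3 - 168) - 23) + 1572 = (-163 - 23) + 1572 = -186 + 1572 = 1386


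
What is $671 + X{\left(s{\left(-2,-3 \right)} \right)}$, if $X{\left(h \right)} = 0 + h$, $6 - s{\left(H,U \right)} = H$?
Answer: $679$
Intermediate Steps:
$s{\left(H,U \right)} = 6 - H$
$X{\left(h \right)} = h$
$671 + X{\left(s{\left(-2,-3 \right)} \right)} = 671 + \left(6 - -2\right) = 671 + \left(6 + 2\right) = 671 + 8 = 679$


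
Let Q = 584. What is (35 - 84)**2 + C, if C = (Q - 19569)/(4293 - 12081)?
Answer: 18717973/7788 ≈ 2403.4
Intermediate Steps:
C = 18985/7788 (C = (584 - 19569)/(4293 - 12081) = -18985/(-7788) = -18985*(-1/7788) = 18985/7788 ≈ 2.4377)
(35 - 84)**2 + C = (35 - 84)**2 + 18985/7788 = (-49)**2 + 18985/7788 = 2401 + 18985/7788 = 18717973/7788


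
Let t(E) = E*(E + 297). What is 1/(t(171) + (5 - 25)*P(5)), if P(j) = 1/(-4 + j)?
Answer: 1/80008 ≈ 1.2499e-5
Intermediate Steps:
t(E) = E*(297 + E)
1/(t(171) + (5 - 25)*P(5)) = 1/(171*(297 + 171) + (5 - 25)/(-4 + 5)) = 1/(171*468 - 20/1) = 1/(80028 - 20*1) = 1/(80028 - 20) = 1/80008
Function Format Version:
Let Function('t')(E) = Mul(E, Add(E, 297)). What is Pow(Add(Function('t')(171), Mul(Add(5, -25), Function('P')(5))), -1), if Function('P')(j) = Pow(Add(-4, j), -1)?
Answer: Rational(1, 80008) ≈ 1.2499e-5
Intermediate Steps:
Function('t')(E) = Mul(E, Add(297, E))
Pow(Add(Function('t')(171), Mul(Add(5, -25), Function('P')(5))), -1) = Pow(Add(Mul(171, Add(297, 171)), Mul(Add(5, -25), Pow(Add(-4, 5), -1))), -1) = Pow(Add(Mul(171, 468), Mul(-20, Pow(1, -1))), -1) = Pow(Add(80028, Mul(-20, 1)), -1) = Pow(Add(80028, -20), -1) = Pow(80008, -1) = Rational(1, 80008)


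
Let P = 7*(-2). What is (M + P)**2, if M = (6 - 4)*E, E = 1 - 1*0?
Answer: 144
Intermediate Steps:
P = -14
E = 1 (E = 1 + 0 = 1)
M = 2 (M = (6 - 4)*1 = 2*1 = 2)
(M + P)**2 = (2 - 14)**2 = (-12)**2 = 144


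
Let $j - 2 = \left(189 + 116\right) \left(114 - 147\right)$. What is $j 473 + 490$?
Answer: $-4759309$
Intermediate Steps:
$j = -10063$ ($j = 2 + \left(189 + 116\right) \left(114 - 147\right) = 2 + 305 \left(-33\right) = 2 - 10065 = -10063$)
$j 473 + 490 = \left(-10063\right) 473 + 490 = -4759799 + 490 = -4759309$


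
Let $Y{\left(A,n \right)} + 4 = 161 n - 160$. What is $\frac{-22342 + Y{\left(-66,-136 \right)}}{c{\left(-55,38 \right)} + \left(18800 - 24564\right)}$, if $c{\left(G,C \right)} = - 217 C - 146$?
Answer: $\frac{22201}{7078} \approx 3.1366$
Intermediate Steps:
$Y{\left(A,n \right)} = -164 + 161 n$ ($Y{\left(A,n \right)} = -4 + \left(161 n - 160\right) = -4 + \left(-160 + 161 n\right) = -164 + 161 n$)
$c{\left(G,C \right)} = -146 - 217 C$
$\frac{-22342 + Y{\left(-66,-136 \right)}}{c{\left(-55,38 \right)} + \left(18800 - 24564\right)} = \frac{-22342 + \left(-164 + 161 \left(-136\right)\right)}{\left(-146 - 8246\right) + \left(18800 - 24564\right)} = \frac{-22342 - 22060}{\left(-146 - 8246\right) + \left(18800 - 24564\right)} = \frac{-22342 - 22060}{-8392 - 5764} = - \frac{44402}{-14156} = \left(-44402\right) \left(- \frac{1}{14156}\right) = \frac{22201}{7078}$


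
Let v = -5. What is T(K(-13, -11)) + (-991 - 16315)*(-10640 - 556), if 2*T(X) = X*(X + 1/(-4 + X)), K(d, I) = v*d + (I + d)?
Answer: 7169076231/37 ≈ 1.9376e+8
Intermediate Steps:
K(d, I) = I - 4*d (K(d, I) = -5*d + (I + d) = I - 4*d)
T(X) = X*(X + 1/(-4 + X))/2 (T(X) = (X*(X + 1/(-4 + X)))/2 = X*(X + 1/(-4 + X))/2)
T(K(-13, -11)) + (-991 - 16315)*(-10640 - 556) = (-11 - 4*(-13))*(1 + (-11 - 4*(-13))² - 4*(-11 - 4*(-13)))/(2*(-4 + (-11 - 4*(-13)))) + (-991 - 16315)*(-10640 - 556) = (-11 + 52)*(1 + (-11 + 52)² - 4*(-11 + 52))/(2*(-4 + (-11 + 52))) - 17306*(-11196) = (½)*41*(1 + 41² - 4*41)/(-4 + 41) + 193757976 = (½)*41*(1 + 1681 - 164)/37 + 193757976 = (½)*41*(1/37)*1518 + 193757976 = 31119/37 + 193757976 = 7169076231/37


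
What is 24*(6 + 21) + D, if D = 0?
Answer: 648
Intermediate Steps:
24*(6 + 21) + D = 24*(6 + 21) + 0 = 24*27 + 0 = 648 + 0 = 648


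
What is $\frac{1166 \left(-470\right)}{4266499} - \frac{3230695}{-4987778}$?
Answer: $\frac{11050354887245}{21280349849222} \approx 0.51927$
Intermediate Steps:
$\frac{1166 \left(-470\right)}{4266499} - \frac{3230695}{-4987778} = \left(-548020\right) \frac{1}{4266499} - - \frac{3230695}{4987778} = - \frac{548020}{4266499} + \frac{3230695}{4987778} = \frac{11050354887245}{21280349849222}$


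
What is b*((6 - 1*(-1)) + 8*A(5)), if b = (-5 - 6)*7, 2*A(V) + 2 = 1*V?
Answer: -1463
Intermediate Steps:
A(V) = -1 + V/2 (A(V) = -1 + (1*V)/2 = -1 + V/2)
b = -77 (b = -11*7 = -77)
b*((6 - 1*(-1)) + 8*A(5)) = -77*((6 - 1*(-1)) + 8*(-1 + (½)*5)) = -77*((6 + 1) + 8*(-1 + 5/2)) = -77*(7 + 8*(3/2)) = -77*(7 + 12) = -77*19 = -1463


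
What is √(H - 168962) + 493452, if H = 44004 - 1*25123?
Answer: 493452 + I*√150081 ≈ 4.9345e+5 + 387.4*I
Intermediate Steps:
H = 18881 (H = 44004 - 25123 = 18881)
√(H - 168962) + 493452 = √(18881 - 168962) + 493452 = √(-150081) + 493452 = I*√150081 + 493452 = 493452 + I*√150081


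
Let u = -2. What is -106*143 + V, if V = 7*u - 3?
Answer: -15175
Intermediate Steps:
V = -17 (V = 7*(-2) - 3 = -14 - 3 = -17)
-106*143 + V = -106*143 - 17 = -15158 - 17 = -15175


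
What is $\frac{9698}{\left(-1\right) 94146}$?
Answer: $- \frac{373}{3621} \approx -0.10301$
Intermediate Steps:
$\frac{9698}{\left(-1\right) 94146} = \frac{9698}{-94146} = 9698 \left(- \frac{1}{94146}\right) = - \frac{373}{3621}$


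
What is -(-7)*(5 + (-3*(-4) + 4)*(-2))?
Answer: -189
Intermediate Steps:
-(-7)*(5 + (-3*(-4) + 4)*(-2)) = -(-7)*(5 + (12 + 4)*(-2)) = -(-7)*(5 + 16*(-2)) = -(-7)*(5 - 32) = -(-7)*(-27) = -1*189 = -189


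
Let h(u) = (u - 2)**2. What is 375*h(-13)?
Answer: 84375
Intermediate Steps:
h(u) = (-2 + u)**2
375*h(-13) = 375*(-2 - 13)**2 = 375*(-15)**2 = 375*225 = 84375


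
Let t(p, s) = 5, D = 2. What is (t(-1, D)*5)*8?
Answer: 200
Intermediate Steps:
(t(-1, D)*5)*8 = (5*5)*8 = 25*8 = 200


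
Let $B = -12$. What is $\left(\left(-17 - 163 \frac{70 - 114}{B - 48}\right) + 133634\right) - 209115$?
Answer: $- \frac{1134263}{15} \approx -75618.0$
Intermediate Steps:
$\left(\left(-17 - 163 \frac{70 - 114}{B - 48}\right) + 133634\right) - 209115 = \left(\left(-17 - 163 \frac{70 - 114}{-12 - 48}\right) + 133634\right) - 209115 = \left(\left(-17 - 163 \left(- \frac{44}{-60}\right)\right) + 133634\right) - 209115 = \left(\left(-17 - 163 \left(\left(-44\right) \left(- \frac{1}{60}\right)\right)\right) + 133634\right) - 209115 = \left(\left(-17 - \frac{1793}{15}\right) + 133634\right) - 209115 = \left(- \frac{2048}{15} + 133634\right) - 209115 = \frac{2002462}{15} - 209115 = - \frac{1134263}{15}$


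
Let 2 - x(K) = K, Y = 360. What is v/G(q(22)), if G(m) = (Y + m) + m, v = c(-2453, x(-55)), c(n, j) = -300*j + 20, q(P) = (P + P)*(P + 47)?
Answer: -2135/804 ≈ -2.6555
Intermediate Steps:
x(K) = 2 - K
q(P) = 2*P*(47 + P) (q(P) = (2*P)*(47 + P) = 2*P*(47 + P))
c(n, j) = 20 - 300*j
v = -17080 (v = 20 - 300*(2 - 1*(-55)) = 20 - 300*(2 + 55) = 20 - 300*57 = 20 - 17100 = -17080)
G(m) = 360 + 2*m (G(m) = (360 + m) + m = 360 + 2*m)
v/G(q(22)) = -17080/(360 + 2*(2*22*(47 + 22))) = -17080/(360 + 2*(2*22*69)) = -17080/(360 + 2*3036) = -17080/(360 + 6072) = -17080/6432 = -17080*1/6432 = -2135/804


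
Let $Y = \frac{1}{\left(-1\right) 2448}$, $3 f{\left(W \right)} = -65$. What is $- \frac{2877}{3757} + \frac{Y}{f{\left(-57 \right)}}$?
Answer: $- \frac{690463}{901680} \approx -0.76575$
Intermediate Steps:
$f{\left(W \right)} = - \frac{65}{3}$ ($f{\left(W \right)} = \frac{1}{3} \left(-65\right) = - \frac{65}{3}$)
$Y = - \frac{1}{2448}$ ($Y = \frac{1}{-2448} = - \frac{1}{2448} \approx -0.0004085$)
$- \frac{2877}{3757} + \frac{Y}{f{\left(-57 \right)}} = - \frac{2877}{3757} - \frac{1}{2448 \left(- \frac{65}{3}\right)} = \left(-2877\right) \frac{1}{3757} - - \frac{1}{53040} = - \frac{2877}{3757} + \frac{1}{53040} = - \frac{690463}{901680}$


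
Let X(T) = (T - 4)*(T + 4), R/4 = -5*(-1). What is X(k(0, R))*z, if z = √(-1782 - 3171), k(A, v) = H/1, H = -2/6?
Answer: -143*I*√4953/9 ≈ -1118.2*I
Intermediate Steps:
H = -⅓ (H = -2*⅙ = -⅓ ≈ -0.33333)
R = 20 (R = 4*(-5*(-1)) = 4*5 = 20)
k(A, v) = -⅓ (k(A, v) = -⅓/1 = -⅓*1 = -⅓)
X(T) = (-4 + T)*(4 + T)
z = I*√4953 (z = √(-4953) = I*√4953 ≈ 70.378*I)
X(k(0, R))*z = (-16 + (-⅓)²)*(I*√4953) = (-16 + ⅑)*(I*√4953) = -143*I*√4953/9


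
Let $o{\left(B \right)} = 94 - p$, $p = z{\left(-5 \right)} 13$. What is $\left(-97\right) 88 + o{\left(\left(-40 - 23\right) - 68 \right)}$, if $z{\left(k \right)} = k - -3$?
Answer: $-8416$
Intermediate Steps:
$z{\left(k \right)} = 3 + k$ ($z{\left(k \right)} = k + 3 = 3 + k$)
$p = -26$ ($p = \left(3 - 5\right) 13 = \left(-2\right) 13 = -26$)
$o{\left(B \right)} = 120$ ($o{\left(B \right)} = 94 - -26 = 94 + 26 = 120$)
$\left(-97\right) 88 + o{\left(\left(-40 - 23\right) - 68 \right)} = \left(-97\right) 88 + 120 = -8536 + 120 = -8416$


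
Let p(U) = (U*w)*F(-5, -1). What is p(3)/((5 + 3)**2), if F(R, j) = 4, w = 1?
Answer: 3/16 ≈ 0.18750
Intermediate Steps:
p(U) = 4*U (p(U) = (U*1)*4 = U*4 = 4*U)
p(3)/((5 + 3)**2) = (4*3)/((5 + 3)**2) = 12/(8**2) = 12/64 = 12*(1/64) = 3/16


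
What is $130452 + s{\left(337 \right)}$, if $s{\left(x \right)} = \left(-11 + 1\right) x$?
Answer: $127082$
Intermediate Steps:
$s{\left(x \right)} = - 10 x$
$130452 + s{\left(337 \right)} = 130452 - 3370 = 127082$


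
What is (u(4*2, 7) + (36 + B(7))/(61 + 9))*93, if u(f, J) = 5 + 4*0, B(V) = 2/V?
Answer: 125736/245 ≈ 513.21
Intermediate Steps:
u(f, J) = 5 (u(f, J) = 5 + 0 = 5)
(u(4*2, 7) + (36 + B(7))/(61 + 9))*93 = (5 + (36 + 2/7)/(61 + 9))*93 = (5 + (36 + 2*(⅐))/70)*93 = (5 + (36 + 2/7)*(1/70))*93 = (5 + (254/7)*(1/70))*93 = (5 + 127/245)*93 = (1352/245)*93 = 125736/245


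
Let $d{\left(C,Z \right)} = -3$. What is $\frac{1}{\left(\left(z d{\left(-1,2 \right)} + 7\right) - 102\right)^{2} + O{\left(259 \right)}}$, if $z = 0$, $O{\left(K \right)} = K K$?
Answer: $\frac{1}{76106} \approx 1.314 \cdot 10^{-5}$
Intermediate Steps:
$O{\left(K \right)} = K^{2}$
$\frac{1}{\left(\left(z d{\left(-1,2 \right)} + 7\right) - 102\right)^{2} + O{\left(259 \right)}} = \frac{1}{\left(\left(0 \left(-3\right) + 7\right) - 102\right)^{2} + 259^{2}} = \frac{1}{\left(\left(0 + 7\right) - 102\right)^{2} + 67081} = \frac{1}{\left(7 - 102\right)^{2} + 67081} = \frac{1}{\left(-95\right)^{2} + 67081} = \frac{1}{9025 + 67081} = \frac{1}{76106}$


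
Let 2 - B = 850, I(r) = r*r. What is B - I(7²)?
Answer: -3249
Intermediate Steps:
I(r) = r²
B = -848 (B = 2 - 1*850 = 2 - 850 = -848)
B - I(7²) = -848 - (7²)² = -848 - 1*49² = -848 - 1*2401 = -848 - 2401 = -3249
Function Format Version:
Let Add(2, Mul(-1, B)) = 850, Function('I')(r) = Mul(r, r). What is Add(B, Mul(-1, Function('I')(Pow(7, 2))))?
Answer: -3249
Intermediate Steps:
Function('I')(r) = Pow(r, 2)
B = -848 (B = Add(2, Mul(-1, 850)) = Add(2, -850) = -848)
Add(B, Mul(-1, Function('I')(Pow(7, 2)))) = Add(-848, Mul(-1, Pow(Pow(7, 2), 2))) = Add(-848, Mul(-1, Pow(49, 2))) = Add(-848, Mul(-1, 2401)) = Add(-848, -2401) = -3249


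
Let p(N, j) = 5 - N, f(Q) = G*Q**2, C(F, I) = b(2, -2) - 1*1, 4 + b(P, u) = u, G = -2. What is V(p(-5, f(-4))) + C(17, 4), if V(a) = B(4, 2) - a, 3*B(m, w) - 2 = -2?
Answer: -17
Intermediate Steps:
b(P, u) = -4 + u
C(F, I) = -7 (C(F, I) = (-4 - 2) - 1*1 = -6 - 1 = -7)
B(m, w) = 0 (B(m, w) = 2/3 + (1/3)*(-2) = 2/3 - 2/3 = 0)
f(Q) = -2*Q**2
V(a) = -a (V(a) = 0 - a = -a)
V(p(-5, f(-4))) + C(17, 4) = -(5 - 1*(-5)) - 7 = -(5 + 5) - 7 = -1*10 - 7 = -10 - 7 = -17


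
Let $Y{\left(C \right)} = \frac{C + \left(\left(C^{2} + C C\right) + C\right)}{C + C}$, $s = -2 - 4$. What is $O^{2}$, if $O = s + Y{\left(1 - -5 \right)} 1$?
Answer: $1$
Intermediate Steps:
$s = -6$
$Y{\left(C \right)} = \frac{2 C + 2 C^{2}}{2 C}$ ($Y{\left(C \right)} = \frac{C + \left(\left(C^{2} + C^{2}\right) + C\right)}{2 C} = \left(C + \left(2 C^{2} + C\right)\right) \frac{1}{2 C} = \left(C + \left(C + 2 C^{2}\right)\right) \frac{1}{2 C} = \left(2 C + 2 C^{2}\right) \frac{1}{2 C} = \frac{2 C + 2 C^{2}}{2 C}$)
$O = 1$ ($O = -6 + \left(1 + \left(1 - -5\right)\right) 1 = -6 + \left(1 + \left(1 + 5\right)\right) 1 = -6 + \left(1 + 6\right) 1 = -6 + 7 \cdot 1 = -6 + 7 = 1$)
$O^{2} = 1^{2} = 1$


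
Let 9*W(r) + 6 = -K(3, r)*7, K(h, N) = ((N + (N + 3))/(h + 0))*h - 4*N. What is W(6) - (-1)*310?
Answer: 949/3 ≈ 316.33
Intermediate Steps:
K(h, N) = 3 - 2*N (K(h, N) = ((N + (3 + N))/h)*h - 4*N = ((3 + 2*N)/h)*h - 4*N = (3 + 2*N) - 4*N = 3 - 2*N)
W(r) = -3 + 14*r/9 (W(r) = -⅔ + (-(3 - 2*r)*7)/9 = -⅔ + (-(21 - 14*r))/9 = -⅔ + (-21 + 14*r)/9 = -⅔ + (-7/3 + 14*r/9) = -3 + 14*r/9)
W(6) - (-1)*310 = (-3 + (14/9)*6) - (-1)*310 = (-3 + 28/3) - 1*(-310) = 19/3 + 310 = 949/3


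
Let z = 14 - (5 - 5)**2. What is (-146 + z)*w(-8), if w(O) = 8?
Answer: -1056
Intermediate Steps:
z = 14 (z = 14 - 1*0**2 = 14 - 1*0 = 14 + 0 = 14)
(-146 + z)*w(-8) = (-146 + 14)*8 = -132*8 = -1056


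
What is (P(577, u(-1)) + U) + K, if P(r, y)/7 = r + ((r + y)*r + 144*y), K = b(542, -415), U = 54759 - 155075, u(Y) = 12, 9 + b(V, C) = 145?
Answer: 2294926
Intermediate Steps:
b(V, C) = 136 (b(V, C) = -9 + 145 = 136)
U = -100316
K = 136
P(r, y) = 7*r + 1008*y + 7*r*(r + y) (P(r, y) = 7*(r + ((r + y)*r + 144*y)) = 7*(r + (r*(r + y) + 144*y)) = 7*(r + (144*y + r*(r + y))) = 7*(r + 144*y + r*(r + y)) = 7*r + 1008*y + 7*r*(r + y))
(P(577, u(-1)) + U) + K = ((7*577 + 7*577² + 1008*12 + 7*577*12) - 100316) + 136 = ((4039 + 7*332929 + 12096 + 48468) - 100316) + 136 = ((4039 + 2330503 + 12096 + 48468) - 100316) + 136 = (2395106 - 100316) + 136 = 2294790 + 136 = 2294926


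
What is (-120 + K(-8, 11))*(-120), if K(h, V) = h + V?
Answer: 14040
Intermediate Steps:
K(h, V) = V + h
(-120 + K(-8, 11))*(-120) = (-120 + (11 - 8))*(-120) = (-120 + 3)*(-120) = -117*(-120) = 14040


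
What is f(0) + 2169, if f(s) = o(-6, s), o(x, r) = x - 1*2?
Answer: 2161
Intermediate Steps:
o(x, r) = -2 + x (o(x, r) = x - 2 = -2 + x)
f(s) = -8 (f(s) = -2 - 6 = -8)
f(0) + 2169 = -8 + 2169 = 2161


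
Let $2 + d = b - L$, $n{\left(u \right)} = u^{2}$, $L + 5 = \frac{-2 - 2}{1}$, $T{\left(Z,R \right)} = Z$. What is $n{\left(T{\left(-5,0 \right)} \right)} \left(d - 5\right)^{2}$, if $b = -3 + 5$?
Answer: $400$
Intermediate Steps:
$L = -9$ ($L = -5 + \frac{-2 - 2}{1} = -5 + \left(-2 - 2\right) 1 = -5 - 4 = -9$)
$b = 2$
$d = 9$ ($d = -2 + \left(2 - -9\right) = -2 + \left(2 + 9\right) = -2 + 11 = 9$)
$n{\left(T{\left(-5,0 \right)} \right)} \left(d - 5\right)^{2} = \left(-5\right)^{2} \left(9 - 5\right)^{2} = 25 \left(9 - 5\right)^{2} = 25 \cdot 4^{2} = 25 \cdot 16 = 400$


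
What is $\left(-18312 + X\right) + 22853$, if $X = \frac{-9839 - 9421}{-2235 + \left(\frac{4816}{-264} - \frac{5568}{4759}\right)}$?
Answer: $\frac{1610759903707}{354048707} \approx 4549.5$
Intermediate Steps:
$X = \frac{3024725220}{354048707}$ ($X = - \frac{19260}{-2235 + \left(4816 \left(- \frac{1}{264}\right) - \frac{5568}{4759}\right)} = - \frac{19260}{-2235 - \frac{3048662}{157047}} = - \frac{19260}{- \frac{354048707}{157047}} = \left(-19260\right) \left(- \frac{157047}{354048707}\right) = \frac{3024725220}{354048707} \approx 8.5432$)
$\left(-18312 + X\right) + 22853 = \left(-18312 + \frac{3024725220}{354048707}\right) + 22853 = - \frac{6480315197364}{354048707} + 22853 = \frac{1610759903707}{354048707}$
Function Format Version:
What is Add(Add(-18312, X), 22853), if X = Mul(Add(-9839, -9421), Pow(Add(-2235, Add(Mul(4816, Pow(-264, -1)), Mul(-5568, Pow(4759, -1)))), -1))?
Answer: Rational(1610759903707, 354048707) ≈ 4549.5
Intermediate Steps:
X = Rational(3024725220, 354048707) (X = Mul(-19260, Pow(Add(-2235, Add(Mul(4816, Rational(-1, 264)), Mul(-5568, Rational(1, 4759)))), -1)) = Mul(-19260, Pow(Add(-2235, Add(Rational(-602, 33), Rational(-5568, 4759))), -1)) = Mul(-19260, Pow(Add(-2235, Rational(-3048662, 157047)), -1)) = Mul(-19260, Pow(Rational(-354048707, 157047), -1)) = Mul(-19260, Rational(-157047, 354048707)) = Rational(3024725220, 354048707) ≈ 8.5432)
Add(Add(-18312, X), 22853) = Add(Add(-18312, Rational(3024725220, 354048707)), 22853) = Add(Rational(-6480315197364, 354048707), 22853) = Rational(1610759903707, 354048707)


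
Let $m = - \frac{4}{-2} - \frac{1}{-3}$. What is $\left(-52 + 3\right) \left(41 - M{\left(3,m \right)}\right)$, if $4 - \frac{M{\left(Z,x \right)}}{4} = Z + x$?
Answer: $- \frac{6811}{3} \approx -2270.3$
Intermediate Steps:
$m = \frac{7}{3}$ ($m = \left(-4\right) \left(- \frac{1}{2}\right) - - \frac{1}{3} = 2 + \frac{1}{3} = \frac{7}{3} \approx 2.3333$)
$M{\left(Z,x \right)} = 16 - 4 Z - 4 x$ ($M{\left(Z,x \right)} = 16 - 4 \left(Z + x\right) = 16 - \left(4 Z + 4 x\right) = 16 - 4 Z - 4 x$)
$\left(-52 + 3\right) \left(41 - M{\left(3,m \right)}\right) = \left(-52 + 3\right) \left(41 - \left(16 - 12 - \frac{28}{3}\right)\right) = - 49 \left(41 - \left(16 - 12 - \frac{28}{3}\right)\right) = - 49 \left(41 - - \frac{16}{3}\right) = - 49 \left(41 + \frac{16}{3}\right) = \left(-49\right) \frac{139}{3} = - \frac{6811}{3}$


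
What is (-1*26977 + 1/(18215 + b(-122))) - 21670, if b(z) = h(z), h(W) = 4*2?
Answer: -886494280/18223 ≈ -48647.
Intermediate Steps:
h(W) = 8
b(z) = 8
(-1*26977 + 1/(18215 + b(-122))) - 21670 = (-1*26977 + 1/(18215 + 8)) - 21670 = (-26977 + 1/18223) - 21670 = -491601870/18223 - 21670 = -886494280/18223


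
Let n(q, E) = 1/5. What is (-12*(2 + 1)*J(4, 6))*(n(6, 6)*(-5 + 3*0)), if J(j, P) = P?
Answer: 216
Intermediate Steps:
n(q, E) = 1/5
(-12*(2 + 1)*J(4, 6))*(n(6, 6)*(-5 + 3*0)) = (-12*(2 + 1)*6)*((-5 + 3*0)/5) = (-36*6)*((-5 + 0)/5) = (-12*18)*((1/5)*(-5)) = -216*(-1) = 216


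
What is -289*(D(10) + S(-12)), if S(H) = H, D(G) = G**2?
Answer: -25432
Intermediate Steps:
-289*(D(10) + S(-12)) = -289*(10**2 - 12) = -289*(100 - 12) = -289*88 = -25432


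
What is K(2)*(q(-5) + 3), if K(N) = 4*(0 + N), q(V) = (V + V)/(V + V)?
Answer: 32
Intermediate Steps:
q(V) = 1 (q(V) = (2*V)/((2*V)) = (2*V)*(1/(2*V)) = 1)
K(N) = 4*N
K(2)*(q(-5) + 3) = (4*2)*(1 + 3) = 8*4 = 32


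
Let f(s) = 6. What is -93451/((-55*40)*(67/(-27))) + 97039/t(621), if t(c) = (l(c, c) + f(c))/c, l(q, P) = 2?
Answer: 555155218449/73700 ≈ 7.5326e+6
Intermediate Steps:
t(c) = 8/c (t(c) = (2 + 6)/c = 8/c)
-93451/((-55*40)*(67/(-27))) + 97039/t(621) = -93451/((-55*40)*(67/(-27))) + 97039/((8/621)) = -93451/((-147400*(-1)/27)) + 97039/((8*(1/621))) = -93451/((-2200*(-67/27))) + 97039/(8/621) = -93451/147400/27 + 97039*(621/8) = -93451*27/147400 + 60261219/8 = -2523177/147400 + 60261219/8 = 555155218449/73700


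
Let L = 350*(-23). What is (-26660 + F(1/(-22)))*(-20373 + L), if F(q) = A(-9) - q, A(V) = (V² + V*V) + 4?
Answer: 16566828741/22 ≈ 7.5304e+8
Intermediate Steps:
A(V) = 4 + 2*V² (A(V) = (V² + V²) + 4 = 2*V² + 4 = 4 + 2*V²)
L = -8050
F(q) = 166 - q (F(q) = (4 + 2*(-9)²) - q = (4 + 2*81) - q = (4 + 162) - q = 166 - q)
(-26660 + F(1/(-22)))*(-20373 + L) = (-26660 + (166 - 1/(-22)))*(-20373 - 8050) = (-26660 + (166 - 1*(-1/22)))*(-28423) = (-26660 + (166 + 1/22))*(-28423) = (-26660 + 3653/22)*(-28423) = -582867/22*(-28423) = 16566828741/22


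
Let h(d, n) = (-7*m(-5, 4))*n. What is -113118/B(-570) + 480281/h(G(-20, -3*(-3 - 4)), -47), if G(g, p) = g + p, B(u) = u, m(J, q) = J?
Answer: -2922702/31255 ≈ -93.511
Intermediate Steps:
h(d, n) = 35*n (h(d, n) = (-7*(-5))*n = 35*n)
-113118/B(-570) + 480281/h(G(-20, -3*(-3 - 4)), -47) = -113118/(-570) + 480281/((35*(-47))) = -113118*(-1/570) + 480281/(-1645) = 18853/95 + 480281*(-1/1645) = 18853/95 - 480281/1645 = -2922702/31255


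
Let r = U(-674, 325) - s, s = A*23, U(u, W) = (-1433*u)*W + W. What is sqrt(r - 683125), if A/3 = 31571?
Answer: sqrt(311037451) ≈ 17636.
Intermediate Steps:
A = 94713 (A = 3*31571 = 94713)
U(u, W) = W - 1433*W*u (U(u, W) = -1433*W*u + W = W - 1433*W*u)
s = 2178399 (s = 94713*23 = 2178399)
r = 311720576 (r = 325*(1 - 1433*(-674)) - 1*2178399 = 325*(1 + 965842) - 2178399 = 325*965843 - 2178399 = 313898975 - 2178399 = 311720576)
sqrt(r - 683125) = sqrt(311720576 - 683125) = sqrt(311037451)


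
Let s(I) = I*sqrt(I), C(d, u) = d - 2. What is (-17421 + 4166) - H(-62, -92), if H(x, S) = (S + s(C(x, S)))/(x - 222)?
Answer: -941128/71 - 128*I/71 ≈ -13255.0 - 1.8028*I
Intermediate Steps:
C(d, u) = -2 + d
s(I) = I**(3/2)
H(x, S) = (S + (-2 + x)**(3/2))/(-222 + x) (H(x, S) = (S + (-2 + x)**(3/2))/(x - 222) = (S + (-2 + x)**(3/2))/(-222 + x))
(-17421 + 4166) - H(-62, -92) = (-17421 + 4166) - (-92 + (-2 - 62)**(3/2))/(-222 - 62) = -13255 - (-92 + (-64)**(3/2))/(-284) = -13255 - (-1)*(-92 - 512*I)/284 = -13255 - (23/71 + 128*I/71) = -13255 + (-23/71 - 128*I/71) = -941128/71 - 128*I/71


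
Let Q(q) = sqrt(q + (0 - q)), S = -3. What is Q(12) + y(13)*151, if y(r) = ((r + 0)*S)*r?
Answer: -76557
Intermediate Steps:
y(r) = -3*r**2 (y(r) = ((r + 0)*(-3))*r = (r*(-3))*r = (-3*r)*r = -3*r**2)
Q(q) = 0 (Q(q) = sqrt(q - q) = sqrt(0) = 0)
Q(12) + y(13)*151 = 0 - 3*13**2*151 = 0 - 3*169*151 = 0 - 507*151 = 0 - 76557 = -76557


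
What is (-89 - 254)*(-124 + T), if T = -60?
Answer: 63112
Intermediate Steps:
(-89 - 254)*(-124 + T) = (-89 - 254)*(-124 - 60) = -343*(-184) = 63112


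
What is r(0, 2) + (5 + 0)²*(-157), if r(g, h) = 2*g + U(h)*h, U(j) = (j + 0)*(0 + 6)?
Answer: -3901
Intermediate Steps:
U(j) = 6*j (U(j) = j*6 = 6*j)
r(g, h) = 2*g + 6*h² (r(g, h) = 2*g + (6*h)*h = 2*g + 6*h²)
r(0, 2) + (5 + 0)²*(-157) = (2*0 + 6*2²) + (5 + 0)²*(-157) = (0 + 6*4) + 5²*(-157) = (0 + 24) + 25*(-157) = 24 - 3925 = -3901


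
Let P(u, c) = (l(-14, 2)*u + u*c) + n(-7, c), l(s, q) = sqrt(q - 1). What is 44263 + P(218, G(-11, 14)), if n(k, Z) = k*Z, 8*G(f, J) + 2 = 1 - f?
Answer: 178979/4 ≈ 44745.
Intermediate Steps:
l(s, q) = sqrt(-1 + q)
G(f, J) = -1/8 - f/8 (G(f, J) = -1/4 + (1 - f)/8 = -1/4 + (1/8 - f/8) = -1/8 - f/8)
n(k, Z) = Z*k
P(u, c) = u - 7*c + c*u (P(u, c) = (sqrt(-1 + 2)*u + u*c) + c*(-7) = (sqrt(1)*u + c*u) - 7*c = (1*u + c*u) - 7*c = (u + c*u) - 7*c = u - 7*c + c*u)
44263 + P(218, G(-11, 14)) = 44263 + (218 - 7*(-1/8 - 1/8*(-11)) + (-1/8 - 1/8*(-11))*218) = 44263 + (218 - 7*(-1/8 + 11/8) + (-1/8 + 11/8)*218) = 44263 + (218 - 7*5/4 + (5/4)*218) = 44263 + (218 - 35/4 + 545/2) = 44263 + 1927/4 = 178979/4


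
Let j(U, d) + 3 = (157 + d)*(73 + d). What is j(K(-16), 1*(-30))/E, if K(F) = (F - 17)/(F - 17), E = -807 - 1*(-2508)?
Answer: 5458/1701 ≈ 3.2087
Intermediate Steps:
E = 1701 (E = -807 + 2508 = 1701)
K(F) = 1 (K(F) = (-17 + F)/(-17 + F) = 1)
j(U, d) = -3 + (73 + d)*(157 + d) (j(U, d) = -3 + (157 + d)*(73 + d) = -3 + (73 + d)*(157 + d))
j(K(-16), 1*(-30))/E = (11458 + (1*(-30))**2 + 230*(1*(-30)))/1701 = (11458 + (-30)**2 + 230*(-30))*(1/1701) = (11458 + 900 - 6900)*(1/1701) = 5458*(1/1701) = 5458/1701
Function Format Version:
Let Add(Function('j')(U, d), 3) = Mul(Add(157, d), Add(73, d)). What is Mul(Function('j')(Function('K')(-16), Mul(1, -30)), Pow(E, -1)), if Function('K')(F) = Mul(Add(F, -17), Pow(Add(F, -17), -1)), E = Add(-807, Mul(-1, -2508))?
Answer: Rational(5458, 1701) ≈ 3.2087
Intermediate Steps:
E = 1701 (E = Add(-807, 2508) = 1701)
Function('K')(F) = 1 (Function('K')(F) = Mul(Add(-17, F), Pow(Add(-17, F), -1)) = 1)
Function('j')(U, d) = Add(-3, Mul(Add(73, d), Add(157, d))) (Function('j')(U, d) = Add(-3, Mul(Add(157, d), Add(73, d))) = Add(-3, Mul(Add(73, d), Add(157, d))))
Mul(Function('j')(Function('K')(-16), Mul(1, -30)), Pow(E, -1)) = Mul(Add(11458, Pow(Mul(1, -30), 2), Mul(230, Mul(1, -30))), Pow(1701, -1)) = Mul(Add(11458, Pow(-30, 2), Mul(230, -30)), Rational(1, 1701)) = Mul(Add(11458, 900, -6900), Rational(1, 1701)) = Mul(5458, Rational(1, 1701)) = Rational(5458, 1701)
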